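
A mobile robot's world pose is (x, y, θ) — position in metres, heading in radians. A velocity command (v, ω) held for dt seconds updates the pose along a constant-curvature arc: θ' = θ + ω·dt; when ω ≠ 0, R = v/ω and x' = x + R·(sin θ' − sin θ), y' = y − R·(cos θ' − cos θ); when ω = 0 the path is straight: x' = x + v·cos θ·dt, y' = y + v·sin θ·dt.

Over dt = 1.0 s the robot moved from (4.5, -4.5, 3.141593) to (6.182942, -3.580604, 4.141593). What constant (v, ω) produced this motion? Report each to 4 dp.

Δθ = 4.141593 − 3.141593 = 1.000000
ω = Δθ/dt = 1.000000/1.0 = 1.0000
R = Δx/(sin θ' − sin θ) = -2.0000
v = R·ω = -2.0000·1.0000 = -2.0000

v = -2.0000, ω = 1.0000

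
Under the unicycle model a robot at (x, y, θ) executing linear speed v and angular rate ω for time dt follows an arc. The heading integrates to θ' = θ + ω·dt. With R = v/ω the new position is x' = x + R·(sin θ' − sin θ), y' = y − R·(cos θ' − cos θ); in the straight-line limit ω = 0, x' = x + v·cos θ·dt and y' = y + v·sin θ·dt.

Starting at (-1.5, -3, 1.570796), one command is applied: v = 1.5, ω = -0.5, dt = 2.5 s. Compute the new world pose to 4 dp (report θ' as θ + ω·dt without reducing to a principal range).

θ' = 1.5708 + -0.5·2.5 = 0.3208
R = v/ω = 1.5/-0.5 = -3.0000
x' = -1.5 + -3.0000·(sin 0.3208 − sin 1.5708) = 0.5540
y' = -3 − -3.0000·(cos 0.3208 − cos 1.5708) = -0.1530

(0.5540, -0.1530, 0.3208)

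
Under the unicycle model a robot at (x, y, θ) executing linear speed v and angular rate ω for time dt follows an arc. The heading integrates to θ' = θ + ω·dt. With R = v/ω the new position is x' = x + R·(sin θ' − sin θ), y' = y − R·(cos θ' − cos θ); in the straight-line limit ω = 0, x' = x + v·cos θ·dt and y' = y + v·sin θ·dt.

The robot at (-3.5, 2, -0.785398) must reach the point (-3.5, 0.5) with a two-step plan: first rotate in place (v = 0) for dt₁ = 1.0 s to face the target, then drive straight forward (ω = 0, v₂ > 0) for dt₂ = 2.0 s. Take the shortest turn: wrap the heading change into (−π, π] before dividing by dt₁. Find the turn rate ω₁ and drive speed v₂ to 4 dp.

heading to target = atan2(0.5−2, -3.5−-3.5) = -1.5708
Δθ = wrap(-1.5708 − -0.7854) = -0.7854; ω₁ = Δθ/dt₁ = -0.7854
distance = √((-3.5−-3.5)² + (0.5−2)²) = 1.5000; v₂ = distance/dt₂ = 0.7500

ω₁ = -0.7854, v₂ = 0.7500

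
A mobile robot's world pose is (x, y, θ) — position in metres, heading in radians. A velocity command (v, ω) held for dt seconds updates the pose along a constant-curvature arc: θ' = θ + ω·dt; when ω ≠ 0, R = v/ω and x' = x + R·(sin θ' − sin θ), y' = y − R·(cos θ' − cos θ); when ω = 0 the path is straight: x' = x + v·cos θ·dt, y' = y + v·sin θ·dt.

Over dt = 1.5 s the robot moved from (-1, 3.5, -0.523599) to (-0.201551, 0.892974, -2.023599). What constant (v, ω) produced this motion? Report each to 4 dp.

v = 2.0000, ω = -1.0000

Δθ = -2.023599 − -0.523599 = -1.500000
ω = Δθ/dt = -1.500000/1.5 = -1.0000
R = −Δy/(cos θ' − cos θ) = -2.0000
v = R·ω = -2.0000·-1.0000 = 2.0000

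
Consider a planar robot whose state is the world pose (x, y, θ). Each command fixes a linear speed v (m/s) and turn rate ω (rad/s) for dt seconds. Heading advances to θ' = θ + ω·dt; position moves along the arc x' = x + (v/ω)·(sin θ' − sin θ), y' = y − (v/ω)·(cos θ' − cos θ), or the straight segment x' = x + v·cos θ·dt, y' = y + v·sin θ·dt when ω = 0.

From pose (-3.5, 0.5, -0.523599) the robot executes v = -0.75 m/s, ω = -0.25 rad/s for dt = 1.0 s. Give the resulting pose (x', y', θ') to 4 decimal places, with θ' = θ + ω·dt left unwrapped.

θ' = -0.5236 + -0.25·1.0 = -0.7736
R = v/ω = -0.75/-0.25 = 3.0000
x' = -3.5 + 3.0000·(sin -0.7736 − sin -0.5236) = -4.0961
y' = 0.5 − 3.0000·(cos -0.7736 − cos -0.5236) = 0.9519

(-4.0961, 0.9519, -0.7736)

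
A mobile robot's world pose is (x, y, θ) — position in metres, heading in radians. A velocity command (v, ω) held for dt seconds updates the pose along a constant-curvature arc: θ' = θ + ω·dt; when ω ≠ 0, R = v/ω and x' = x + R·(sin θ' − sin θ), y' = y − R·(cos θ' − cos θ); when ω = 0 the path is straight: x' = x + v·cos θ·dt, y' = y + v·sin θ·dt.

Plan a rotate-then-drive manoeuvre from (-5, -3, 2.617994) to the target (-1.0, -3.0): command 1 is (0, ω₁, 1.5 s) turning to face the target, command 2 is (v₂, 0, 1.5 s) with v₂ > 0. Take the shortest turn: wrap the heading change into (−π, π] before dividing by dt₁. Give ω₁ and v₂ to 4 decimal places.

ω₁ = -1.7453, v₂ = 2.6667

heading to target = atan2(-3−-3, -1−-5) = 0.0000
Δθ = wrap(0.0000 − 2.6180) = -2.6180; ω₁ = Δθ/dt₁ = -1.7453
distance = √((-1−-5)² + (-3−-3)²) = 4.0000; v₂ = distance/dt₂ = 2.6667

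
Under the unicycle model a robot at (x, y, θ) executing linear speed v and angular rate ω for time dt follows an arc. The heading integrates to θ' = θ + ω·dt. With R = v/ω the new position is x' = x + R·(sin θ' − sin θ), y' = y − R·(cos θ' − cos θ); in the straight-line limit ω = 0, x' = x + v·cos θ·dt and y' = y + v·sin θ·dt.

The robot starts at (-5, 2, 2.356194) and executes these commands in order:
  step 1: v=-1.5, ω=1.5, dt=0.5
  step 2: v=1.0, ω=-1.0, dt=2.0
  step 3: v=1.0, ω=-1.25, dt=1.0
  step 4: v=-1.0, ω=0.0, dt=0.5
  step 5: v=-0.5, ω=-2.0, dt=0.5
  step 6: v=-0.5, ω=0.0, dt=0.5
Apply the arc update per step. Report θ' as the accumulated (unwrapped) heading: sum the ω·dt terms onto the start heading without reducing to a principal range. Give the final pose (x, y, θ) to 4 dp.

step 1: θ'=3.1062 (R=-1.0000) → pose (-4.3283, 1.7077, 3.1062)
step 2: θ'=1.1062 (R=-1.0000) → pose (-5.1869, 3.1552, 1.1062)
step 3: θ'=-0.1438 (R=-0.8000) → pose (-4.3570, 3.5885, -0.1438)
step 4: θ'=-0.1438 (straight) → pose (-4.8519, 3.6601, -0.1438)
step 5: θ'=-1.1438 (R=0.2500) → pose (-5.0436, 3.8040, -1.1438)
step 6: θ'=-1.1438 (straight) → pose (-5.1471, 4.0316, -1.1438)

(-5.1471, 4.0316, -1.1438)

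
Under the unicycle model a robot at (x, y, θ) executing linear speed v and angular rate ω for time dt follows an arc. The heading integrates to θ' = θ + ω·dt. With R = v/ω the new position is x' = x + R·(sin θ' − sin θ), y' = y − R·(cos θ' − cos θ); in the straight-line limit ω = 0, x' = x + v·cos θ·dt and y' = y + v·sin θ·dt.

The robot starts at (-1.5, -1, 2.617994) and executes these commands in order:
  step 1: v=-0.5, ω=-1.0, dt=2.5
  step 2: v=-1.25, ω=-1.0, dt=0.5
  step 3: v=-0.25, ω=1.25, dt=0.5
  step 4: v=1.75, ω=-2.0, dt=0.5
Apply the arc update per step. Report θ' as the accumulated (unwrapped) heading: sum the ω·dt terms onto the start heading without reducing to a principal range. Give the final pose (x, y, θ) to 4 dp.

(-1.6155, -2.0528, -0.7570)

step 1: θ'=0.1180 (R=0.5000) → pose (-1.6911, -1.9295, 0.1180)
step 2: θ'=-0.3820 (R=1.2500) → pose (-2.3043, -1.8481, -0.3820)
step 3: θ'=0.2430 (R=-0.2000) → pose (-2.4269, -1.8396, 0.2430)
step 4: θ'=-0.7570 (R=-0.8750) → pose (-1.6155, -2.0528, -0.7570)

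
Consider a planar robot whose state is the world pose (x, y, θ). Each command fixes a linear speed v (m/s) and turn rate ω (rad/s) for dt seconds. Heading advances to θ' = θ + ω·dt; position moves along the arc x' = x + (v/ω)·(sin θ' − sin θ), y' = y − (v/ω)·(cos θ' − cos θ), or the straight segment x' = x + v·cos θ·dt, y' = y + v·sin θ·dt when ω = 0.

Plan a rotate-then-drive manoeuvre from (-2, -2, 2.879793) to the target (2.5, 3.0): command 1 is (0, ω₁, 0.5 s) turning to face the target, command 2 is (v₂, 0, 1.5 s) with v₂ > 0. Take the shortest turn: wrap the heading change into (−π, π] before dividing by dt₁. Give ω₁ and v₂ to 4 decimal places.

ω₁ = -4.0836, v₂ = 4.4845

heading to target = atan2(3−-2, 2.5−-2) = 0.8380
Δθ = wrap(0.8380 − 2.8798) = -2.0418; ω₁ = Δθ/dt₁ = -4.0836
distance = √((2.5−-2)² + (3−-2)²) = 6.7268; v₂ = distance/dt₂ = 4.4845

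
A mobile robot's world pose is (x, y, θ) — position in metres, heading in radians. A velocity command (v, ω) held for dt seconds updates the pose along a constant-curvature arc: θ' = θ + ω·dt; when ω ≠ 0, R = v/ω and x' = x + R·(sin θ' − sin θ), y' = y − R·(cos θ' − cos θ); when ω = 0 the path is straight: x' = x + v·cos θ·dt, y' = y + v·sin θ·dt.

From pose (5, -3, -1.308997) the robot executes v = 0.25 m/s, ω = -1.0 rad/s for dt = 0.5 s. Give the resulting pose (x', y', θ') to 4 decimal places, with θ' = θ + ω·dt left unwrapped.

(5.0015, -3.1237, -1.8090)

θ' = -1.3090 + -1.0·0.5 = -1.8090
R = v/ω = 0.25/-1.0 = -0.2500
x' = 5 + -0.2500·(sin -1.8090 − sin -1.3090) = 5.0015
y' = -3 − -0.2500·(cos -1.8090 − cos -1.3090) = -3.1237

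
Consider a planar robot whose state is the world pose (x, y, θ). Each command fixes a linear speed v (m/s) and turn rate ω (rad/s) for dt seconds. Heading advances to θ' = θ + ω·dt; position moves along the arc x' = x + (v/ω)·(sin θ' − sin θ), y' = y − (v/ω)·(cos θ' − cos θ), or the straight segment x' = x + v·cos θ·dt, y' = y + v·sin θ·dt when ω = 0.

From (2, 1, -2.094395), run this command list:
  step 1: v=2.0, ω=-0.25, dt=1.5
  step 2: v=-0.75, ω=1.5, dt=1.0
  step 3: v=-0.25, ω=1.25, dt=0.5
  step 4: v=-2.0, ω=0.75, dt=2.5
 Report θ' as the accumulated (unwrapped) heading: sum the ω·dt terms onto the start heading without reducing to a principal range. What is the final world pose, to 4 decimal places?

step 1: θ'=-2.4694 (R=-8.0000) → pose (0.0535, -1.2596, -2.4694)
step 2: θ'=-0.9694 (R=-0.5000) → pose (0.1544, -0.5855, -0.9694)
step 3: θ'=-0.3444 (R=-0.2000) → pose (0.0570, -0.5104, -0.3444)
step 4: θ'=1.5306 (R=-2.6667) → pose (-3.5079, -2.9133, 1.5306)

(-3.5079, -2.9133, 1.5306)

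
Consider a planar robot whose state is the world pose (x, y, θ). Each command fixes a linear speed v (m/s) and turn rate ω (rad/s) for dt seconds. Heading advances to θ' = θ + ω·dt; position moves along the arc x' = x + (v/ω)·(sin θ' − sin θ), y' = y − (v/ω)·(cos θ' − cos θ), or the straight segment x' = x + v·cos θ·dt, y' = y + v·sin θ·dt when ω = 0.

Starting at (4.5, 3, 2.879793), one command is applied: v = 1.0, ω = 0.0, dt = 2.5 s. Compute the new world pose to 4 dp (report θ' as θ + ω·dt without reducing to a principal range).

(2.0852, 3.6470, 2.8798)

θ' = 2.8798 + 0.0·2.5 = 2.8798
ω = 0 → straight: x' = 4.5 + 1.0·cos(2.8798)·2.5 = 2.0852
y' = 3 + 1.0·sin(2.8798)·2.5 = 3.6470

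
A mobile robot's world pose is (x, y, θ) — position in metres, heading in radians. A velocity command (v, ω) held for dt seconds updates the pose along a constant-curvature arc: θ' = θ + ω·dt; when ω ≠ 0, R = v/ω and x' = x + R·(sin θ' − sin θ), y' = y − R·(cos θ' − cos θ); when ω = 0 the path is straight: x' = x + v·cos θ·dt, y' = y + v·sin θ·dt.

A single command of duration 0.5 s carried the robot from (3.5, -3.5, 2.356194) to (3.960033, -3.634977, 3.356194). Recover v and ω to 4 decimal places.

Δθ = 3.356194 − 2.356194 = 1.000000
ω = Δθ/dt = 1.000000/0.5 = 2.0000
R = Δx/(sin θ' − sin θ) = -0.5000
v = R·ω = -0.5000·2.0000 = -1.0000

v = -1.0000, ω = 2.0000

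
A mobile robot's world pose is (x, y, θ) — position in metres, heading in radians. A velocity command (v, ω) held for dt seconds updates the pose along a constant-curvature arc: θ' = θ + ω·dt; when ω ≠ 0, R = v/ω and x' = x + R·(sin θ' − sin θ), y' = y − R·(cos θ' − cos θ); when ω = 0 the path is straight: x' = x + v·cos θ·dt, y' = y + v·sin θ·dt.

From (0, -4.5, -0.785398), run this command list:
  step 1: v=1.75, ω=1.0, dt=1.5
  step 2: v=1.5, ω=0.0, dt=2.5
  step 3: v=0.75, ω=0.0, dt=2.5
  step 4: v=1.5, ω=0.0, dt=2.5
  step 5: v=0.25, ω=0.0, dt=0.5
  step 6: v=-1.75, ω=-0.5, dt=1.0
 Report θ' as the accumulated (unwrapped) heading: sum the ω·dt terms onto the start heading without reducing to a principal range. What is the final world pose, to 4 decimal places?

step 1: θ'=0.7146 (R=1.7500) → pose (2.3842, -4.5844, 0.7146)
step 2: θ'=0.7146 (straight) → pose (5.2168, -2.1270, 0.7146)
step 3: θ'=0.7146 (straight) → pose (6.6331, -0.8983, 0.7146)
step 4: θ'=0.7146 (straight) → pose (9.4657, 1.5592, 0.7146)
step 5: θ'=0.7146 (straight) → pose (9.5601, 1.6411, 0.7146)
step 6: θ'=0.2146 (R=3.5000) → pose (8.0119, 0.8651, 0.2146)

(8.0119, 0.8651, 0.2146)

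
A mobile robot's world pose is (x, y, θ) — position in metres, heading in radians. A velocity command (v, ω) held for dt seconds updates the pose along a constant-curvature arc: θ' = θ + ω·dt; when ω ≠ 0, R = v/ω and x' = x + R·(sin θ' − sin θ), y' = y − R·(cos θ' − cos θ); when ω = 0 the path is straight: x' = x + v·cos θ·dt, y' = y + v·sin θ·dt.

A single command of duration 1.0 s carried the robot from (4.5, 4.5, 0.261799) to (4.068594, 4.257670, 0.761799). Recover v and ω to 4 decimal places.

v = -0.5000, ω = 0.5000

Δθ = 0.761799 − 0.261799 = 0.500000
ω = Δθ/dt = 0.500000/1.0 = 0.5000
R = Δx/(sin θ' − sin θ) = -1.0000
v = R·ω = -1.0000·0.5000 = -0.5000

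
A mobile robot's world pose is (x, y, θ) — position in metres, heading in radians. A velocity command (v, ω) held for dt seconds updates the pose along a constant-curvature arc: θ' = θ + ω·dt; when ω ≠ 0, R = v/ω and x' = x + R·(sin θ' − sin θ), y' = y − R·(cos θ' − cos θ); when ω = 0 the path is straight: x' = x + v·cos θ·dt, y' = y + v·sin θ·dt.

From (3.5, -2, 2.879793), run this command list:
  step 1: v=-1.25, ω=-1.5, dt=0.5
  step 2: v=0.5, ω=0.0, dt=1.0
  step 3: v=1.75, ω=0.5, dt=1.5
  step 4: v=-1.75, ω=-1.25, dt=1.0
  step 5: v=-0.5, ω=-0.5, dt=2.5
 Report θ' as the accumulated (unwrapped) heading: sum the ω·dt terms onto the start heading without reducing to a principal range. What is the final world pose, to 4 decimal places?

step 1: θ'=2.1298 (R=0.8333) → pose (3.9908, -2.3630, 2.1298)
step 2: θ'=2.1298 (straight) → pose (3.7256, -1.9391, 2.1298)
step 3: θ'=2.8798 (R=3.5000) → pose (1.6642, -0.4145, 2.8798)
step 4: θ'=1.6298 (R=1.4000) → pose (2.6995, -1.6843, 1.6298)
step 5: θ'=0.3798 (R=1.0000) → pose (2.0719, -2.6720, 0.3798)

(2.0719, -2.6720, 0.3798)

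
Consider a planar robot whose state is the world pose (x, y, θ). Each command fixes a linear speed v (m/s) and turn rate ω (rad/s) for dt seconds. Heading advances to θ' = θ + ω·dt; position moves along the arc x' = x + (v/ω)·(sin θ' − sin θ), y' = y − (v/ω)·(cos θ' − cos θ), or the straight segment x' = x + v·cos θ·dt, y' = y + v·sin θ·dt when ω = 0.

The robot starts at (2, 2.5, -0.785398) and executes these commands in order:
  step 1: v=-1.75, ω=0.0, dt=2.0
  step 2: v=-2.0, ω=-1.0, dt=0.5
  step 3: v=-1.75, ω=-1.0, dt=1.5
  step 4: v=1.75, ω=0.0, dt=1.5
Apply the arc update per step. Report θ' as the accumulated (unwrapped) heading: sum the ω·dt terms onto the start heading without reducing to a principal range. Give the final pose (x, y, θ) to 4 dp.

(-2.3710, 7.0435, -2.7854)

step 1: θ'=-0.7854 (straight) → pose (-0.4749, 4.9749, -0.7854)
step 2: θ'=-1.2854 (R=2.0000) → pose (-0.9798, 5.8260, -1.2854)
step 3: θ'=-2.7854 (R=1.7500) → pose (0.0892, 7.9589, -2.7854)
step 4: θ'=-2.7854 (straight) → pose (-2.3710, 7.0435, -2.7854)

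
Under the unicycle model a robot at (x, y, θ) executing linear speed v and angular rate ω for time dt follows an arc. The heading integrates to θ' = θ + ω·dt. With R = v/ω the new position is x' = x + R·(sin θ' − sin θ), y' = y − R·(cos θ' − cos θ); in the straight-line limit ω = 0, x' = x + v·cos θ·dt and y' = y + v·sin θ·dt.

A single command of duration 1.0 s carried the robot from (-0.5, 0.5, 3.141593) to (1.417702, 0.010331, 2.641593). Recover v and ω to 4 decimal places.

v = -2.0000, ω = -0.5000

Δθ = 2.641593 − 3.141593 = -0.500000
ω = Δθ/dt = -0.500000/1.0 = -0.5000
R = Δx/(sin θ' − sin θ) = 4.0000
v = R·ω = 4.0000·-0.5000 = -2.0000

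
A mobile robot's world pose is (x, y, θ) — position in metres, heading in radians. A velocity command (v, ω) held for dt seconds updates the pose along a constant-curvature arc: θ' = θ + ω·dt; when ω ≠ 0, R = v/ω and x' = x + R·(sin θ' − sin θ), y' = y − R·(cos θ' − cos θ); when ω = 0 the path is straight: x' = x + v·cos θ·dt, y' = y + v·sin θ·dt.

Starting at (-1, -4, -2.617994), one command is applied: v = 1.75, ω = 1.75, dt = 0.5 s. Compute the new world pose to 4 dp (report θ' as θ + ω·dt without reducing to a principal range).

θ' = -2.6180 + 1.75·0.5 = -1.7430
R = v/ω = 1.75/1.75 = 1.0000
x' = -1 + 1.0000·(sin -1.7430 − sin -2.6180) = -1.4852
y' = -4 − 1.0000·(cos -1.7430 − cos -2.6180) = -4.6947

(-1.4852, -4.6947, -1.7430)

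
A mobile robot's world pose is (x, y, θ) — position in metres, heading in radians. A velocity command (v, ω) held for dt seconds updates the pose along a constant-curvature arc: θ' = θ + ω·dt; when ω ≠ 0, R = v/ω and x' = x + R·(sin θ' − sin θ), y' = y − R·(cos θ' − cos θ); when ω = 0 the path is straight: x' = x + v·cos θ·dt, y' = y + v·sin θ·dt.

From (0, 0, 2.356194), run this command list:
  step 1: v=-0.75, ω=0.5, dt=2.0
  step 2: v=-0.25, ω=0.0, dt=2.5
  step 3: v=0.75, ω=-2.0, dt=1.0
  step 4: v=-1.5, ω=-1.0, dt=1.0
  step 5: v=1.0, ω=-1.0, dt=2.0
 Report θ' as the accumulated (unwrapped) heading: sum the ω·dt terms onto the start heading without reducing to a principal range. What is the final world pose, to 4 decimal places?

(1.9480, -1.9222, -1.6438)

step 1: θ'=3.3562 (R=-1.5000) → pose (1.3801, -0.4049, 3.3562)
step 2: θ'=3.3562 (straight) → pose (1.9908, -0.2718, 3.3562)
step 3: θ'=1.3562 (R=-0.3750) → pose (1.5445, 0.1744, 1.3562)
step 4: θ'=0.3562 (R=1.5000) → pose (0.6020, -0.9120, 0.3562)
step 5: θ'=-1.6438 (R=-1.0000) → pose (1.9480, -1.9222, -1.6438)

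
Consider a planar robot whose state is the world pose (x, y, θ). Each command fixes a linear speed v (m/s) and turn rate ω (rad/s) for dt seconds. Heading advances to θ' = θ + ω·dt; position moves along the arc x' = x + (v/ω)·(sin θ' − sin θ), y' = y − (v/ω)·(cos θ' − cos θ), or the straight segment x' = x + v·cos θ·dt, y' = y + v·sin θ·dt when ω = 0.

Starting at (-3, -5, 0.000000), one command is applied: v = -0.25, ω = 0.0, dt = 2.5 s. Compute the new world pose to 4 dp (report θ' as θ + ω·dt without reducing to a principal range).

(-3.6250, -5.0000, 0.0000)

θ' = 0.0000 + 0.0·2.5 = 0.0000
ω = 0 → straight: x' = -3 + -0.25·cos(0.0000)·2.5 = -3.6250
y' = -5 + -0.25·sin(0.0000)·2.5 = -5.0000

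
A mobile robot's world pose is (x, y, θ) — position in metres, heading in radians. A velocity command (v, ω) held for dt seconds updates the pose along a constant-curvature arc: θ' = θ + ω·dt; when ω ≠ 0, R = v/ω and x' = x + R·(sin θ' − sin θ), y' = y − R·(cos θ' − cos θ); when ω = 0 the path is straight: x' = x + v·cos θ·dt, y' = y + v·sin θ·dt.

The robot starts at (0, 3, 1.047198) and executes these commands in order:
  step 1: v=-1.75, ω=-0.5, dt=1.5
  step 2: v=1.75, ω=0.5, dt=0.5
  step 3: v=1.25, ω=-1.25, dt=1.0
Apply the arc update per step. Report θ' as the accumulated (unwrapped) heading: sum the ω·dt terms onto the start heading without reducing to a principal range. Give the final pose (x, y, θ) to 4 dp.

step 1: θ'=0.2972 (R=3.5000) → pose (-2.0061, 1.4034, 0.2972)
step 2: θ'=0.5472 (R=3.5000) → pose (-1.2101, 1.7610, 0.5472)
step 3: θ'=-0.7028 (R=-1.0000) → pose (-0.0434, 1.6701, -0.7028)

(-0.0434, 1.6701, -0.7028)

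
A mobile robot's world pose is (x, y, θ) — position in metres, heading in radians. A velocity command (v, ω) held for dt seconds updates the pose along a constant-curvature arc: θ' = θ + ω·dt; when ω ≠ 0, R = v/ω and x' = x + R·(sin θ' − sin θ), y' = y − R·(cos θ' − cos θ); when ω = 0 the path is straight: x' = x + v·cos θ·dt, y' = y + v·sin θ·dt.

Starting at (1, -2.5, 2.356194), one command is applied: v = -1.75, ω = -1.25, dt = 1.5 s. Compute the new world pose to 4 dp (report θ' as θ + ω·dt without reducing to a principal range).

θ' = 2.3562 + -1.25·1.5 = 0.4812
R = v/ω = -1.75/-1.25 = 1.4000
x' = 1 + 1.4000·(sin 0.4812 − sin 2.3562) = 0.6580
y' = -2.5 − 1.4000·(cos 0.4812 − cos 2.3562) = -4.7310

(0.6580, -4.7310, 0.4812)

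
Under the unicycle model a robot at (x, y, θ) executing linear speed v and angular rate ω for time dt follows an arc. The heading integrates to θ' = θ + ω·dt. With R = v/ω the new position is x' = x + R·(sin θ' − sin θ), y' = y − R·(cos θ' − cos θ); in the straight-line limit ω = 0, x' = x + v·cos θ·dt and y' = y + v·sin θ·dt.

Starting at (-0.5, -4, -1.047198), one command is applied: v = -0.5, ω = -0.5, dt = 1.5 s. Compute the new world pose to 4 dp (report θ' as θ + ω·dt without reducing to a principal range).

(-0.6085, -3.2755, -1.7972)

θ' = -1.0472 + -0.5·1.5 = -1.7972
R = v/ω = -0.5/-0.5 = 1.0000
x' = -0.5 + 1.0000·(sin -1.7972 − sin -1.0472) = -0.6085
y' = -4 − 1.0000·(cos -1.7972 − cos -1.0472) = -3.2755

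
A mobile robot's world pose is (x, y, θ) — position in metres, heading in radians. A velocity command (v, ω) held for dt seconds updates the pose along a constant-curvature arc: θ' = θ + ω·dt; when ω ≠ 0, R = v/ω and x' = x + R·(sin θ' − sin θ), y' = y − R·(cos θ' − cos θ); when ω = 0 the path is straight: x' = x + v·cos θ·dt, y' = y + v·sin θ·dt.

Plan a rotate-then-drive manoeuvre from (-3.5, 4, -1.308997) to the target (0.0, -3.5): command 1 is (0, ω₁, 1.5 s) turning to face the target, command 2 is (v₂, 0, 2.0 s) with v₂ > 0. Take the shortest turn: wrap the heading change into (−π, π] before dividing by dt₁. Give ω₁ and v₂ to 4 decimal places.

ω₁ = 0.1166, v₂ = 4.1382

heading to target = atan2(-3.5−4, 0−-3.5) = -1.1342
Δθ = wrap(-1.1342 − -1.3090) = 0.1748; ω₁ = Δθ/dt₁ = 0.1166
distance = √((0−-3.5)² + (-3.5−4)²) = 8.2765; v₂ = distance/dt₂ = 4.1382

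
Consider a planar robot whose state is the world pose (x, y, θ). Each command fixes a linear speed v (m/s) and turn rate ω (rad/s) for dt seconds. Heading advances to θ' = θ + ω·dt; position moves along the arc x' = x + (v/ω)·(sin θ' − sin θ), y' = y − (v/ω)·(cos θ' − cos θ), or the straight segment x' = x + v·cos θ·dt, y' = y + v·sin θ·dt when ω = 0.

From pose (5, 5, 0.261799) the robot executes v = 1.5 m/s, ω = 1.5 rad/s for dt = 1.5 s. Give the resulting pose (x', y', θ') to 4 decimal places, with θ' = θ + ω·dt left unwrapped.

θ' = 0.2618 + 1.5·1.5 = 2.5118
R = v/ω = 1.5/1.5 = 1.0000
x' = 5 + 1.0000·(sin 2.5118 − sin 0.2618) = 5.3302
y' = 5 − 1.0000·(cos 2.5118 − cos 0.2618) = 6.7741

(5.3302, 6.7741, 2.5118)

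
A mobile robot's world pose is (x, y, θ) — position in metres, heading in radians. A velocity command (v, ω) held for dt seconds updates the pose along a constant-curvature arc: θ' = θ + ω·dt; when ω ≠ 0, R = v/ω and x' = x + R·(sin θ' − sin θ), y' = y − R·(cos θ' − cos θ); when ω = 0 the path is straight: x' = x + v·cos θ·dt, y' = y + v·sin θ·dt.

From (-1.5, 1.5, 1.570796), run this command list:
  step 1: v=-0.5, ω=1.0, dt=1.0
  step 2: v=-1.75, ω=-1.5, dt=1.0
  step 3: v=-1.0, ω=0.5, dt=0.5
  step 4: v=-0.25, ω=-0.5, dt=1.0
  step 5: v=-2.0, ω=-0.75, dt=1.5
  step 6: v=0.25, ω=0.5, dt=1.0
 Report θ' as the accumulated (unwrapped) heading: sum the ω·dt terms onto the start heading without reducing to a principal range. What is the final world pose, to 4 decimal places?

(-3.6808, -1.8829, 0.1958)

step 1: θ'=2.5708 (R=-0.5000) → pose (-1.2702, 1.0793, 2.5708)
step 2: θ'=1.0708 (R=1.1667) → pose (-0.8767, -0.4618, 1.0708)
step 3: θ'=1.3208 (R=-2.0000) → pose (-1.0593, -0.9258, 1.3208)
step 4: θ'=0.8208 (R=0.5000) → pose (-1.1779, -1.1429, 0.8208)
step 5: θ'=-0.3042 (R=2.6667) → pose (-3.9279, -1.8695, -0.3042)
step 6: θ'=0.1958 (R=0.5000) → pose (-3.6808, -1.8829, 0.1958)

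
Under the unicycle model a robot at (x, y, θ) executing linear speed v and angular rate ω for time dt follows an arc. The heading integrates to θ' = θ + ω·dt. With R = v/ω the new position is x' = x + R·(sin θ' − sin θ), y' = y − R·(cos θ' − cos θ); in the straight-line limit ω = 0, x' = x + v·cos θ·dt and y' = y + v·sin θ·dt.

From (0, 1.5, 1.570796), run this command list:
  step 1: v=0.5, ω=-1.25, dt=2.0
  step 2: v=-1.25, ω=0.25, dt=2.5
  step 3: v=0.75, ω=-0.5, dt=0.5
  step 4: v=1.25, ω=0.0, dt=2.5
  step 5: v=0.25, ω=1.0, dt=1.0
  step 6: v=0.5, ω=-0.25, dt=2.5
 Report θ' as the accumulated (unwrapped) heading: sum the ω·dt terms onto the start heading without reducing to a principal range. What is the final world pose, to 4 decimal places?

(2.6680, 1.8677, -0.1792)

step 1: θ'=-0.9292 (R=-0.4000) → pose (0.7205, 1.7394, -0.9292)
step 2: θ'=-0.3042 (R=-5.0000) → pose (-1.7876, 3.5175, -0.3042)
step 3: θ'=-0.5542 (R=-1.5000) → pose (-1.4475, 3.3618, -0.5542)
step 4: θ'=-0.5542 (straight) → pose (1.2098, 1.7172, -0.5542)
step 5: θ'=0.4458 (R=0.2500) → pose (1.4491, 1.7042, 0.4458)
step 6: θ'=-0.1792 (R=-2.0000) → pose (2.6680, 1.8677, -0.1792)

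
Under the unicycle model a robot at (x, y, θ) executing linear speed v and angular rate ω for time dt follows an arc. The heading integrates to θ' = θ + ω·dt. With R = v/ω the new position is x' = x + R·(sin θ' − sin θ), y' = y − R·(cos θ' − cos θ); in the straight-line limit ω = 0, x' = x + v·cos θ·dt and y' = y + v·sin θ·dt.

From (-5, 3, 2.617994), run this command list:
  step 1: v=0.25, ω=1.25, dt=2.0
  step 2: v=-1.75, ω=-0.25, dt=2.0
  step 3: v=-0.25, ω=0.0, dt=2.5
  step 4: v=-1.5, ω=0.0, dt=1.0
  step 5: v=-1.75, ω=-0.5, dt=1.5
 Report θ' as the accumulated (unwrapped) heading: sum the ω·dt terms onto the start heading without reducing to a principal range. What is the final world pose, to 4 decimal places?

(-4.4605, 10.5718, 3.8680)

step 1: θ'=5.1180 (R=0.2000) → pose (-5.2838, 2.7479, 5.1180)
step 2: θ'=4.6180 (R=7.0000) → pose (-5.8206, 6.1697, 4.6180)
step 3: θ'=4.6180 (straight) → pose (-5.7617, 6.7919, 4.6180)
step 4: θ'=4.6180 (straight) → pose (-5.6203, 8.2852, 4.6180)
step 5: θ'=3.8680 (R=3.5000) → pose (-4.4605, 10.5718, 3.8680)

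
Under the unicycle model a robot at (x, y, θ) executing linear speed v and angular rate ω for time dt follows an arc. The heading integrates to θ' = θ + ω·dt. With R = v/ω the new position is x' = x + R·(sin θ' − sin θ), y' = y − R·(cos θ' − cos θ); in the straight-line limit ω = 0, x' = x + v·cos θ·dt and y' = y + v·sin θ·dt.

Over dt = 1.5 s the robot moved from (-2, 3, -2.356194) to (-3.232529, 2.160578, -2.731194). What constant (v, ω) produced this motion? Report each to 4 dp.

v = 1.0000, ω = -0.2500

Δθ = -2.731194 − -2.356194 = -0.375000
ω = Δθ/dt = -0.375000/1.5 = -0.2500
R = Δx/(sin θ' − sin θ) = -4.0000
v = R·ω = -4.0000·-0.2500 = 1.0000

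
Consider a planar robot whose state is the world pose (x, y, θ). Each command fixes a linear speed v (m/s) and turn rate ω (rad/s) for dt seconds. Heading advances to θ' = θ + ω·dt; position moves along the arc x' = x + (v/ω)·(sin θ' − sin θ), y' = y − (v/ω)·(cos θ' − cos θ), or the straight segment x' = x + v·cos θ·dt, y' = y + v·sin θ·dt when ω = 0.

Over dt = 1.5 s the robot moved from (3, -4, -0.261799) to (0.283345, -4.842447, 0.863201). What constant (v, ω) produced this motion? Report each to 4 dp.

Δθ = 0.863201 − -0.261799 = 1.125000
ω = Δθ/dt = 1.125000/1.5 = 0.7500
R = Δx/(sin θ' − sin θ) = -2.6667
v = R·ω = -2.6667·0.7500 = -2.0000

v = -2.0000, ω = 0.7500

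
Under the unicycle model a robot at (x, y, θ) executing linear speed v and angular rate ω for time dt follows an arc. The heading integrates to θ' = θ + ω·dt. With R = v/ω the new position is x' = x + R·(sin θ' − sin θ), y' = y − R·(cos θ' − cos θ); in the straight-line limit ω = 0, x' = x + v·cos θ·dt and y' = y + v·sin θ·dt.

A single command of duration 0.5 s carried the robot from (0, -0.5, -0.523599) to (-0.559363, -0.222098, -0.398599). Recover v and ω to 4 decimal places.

Δθ = -0.398599 − -0.523599 = 0.125000
ω = Δθ/dt = 0.125000/0.5 = 0.2500
R = Δx/(sin θ' − sin θ) = -5.0000
v = R·ω = -5.0000·0.2500 = -1.2500

v = -1.2500, ω = 0.2500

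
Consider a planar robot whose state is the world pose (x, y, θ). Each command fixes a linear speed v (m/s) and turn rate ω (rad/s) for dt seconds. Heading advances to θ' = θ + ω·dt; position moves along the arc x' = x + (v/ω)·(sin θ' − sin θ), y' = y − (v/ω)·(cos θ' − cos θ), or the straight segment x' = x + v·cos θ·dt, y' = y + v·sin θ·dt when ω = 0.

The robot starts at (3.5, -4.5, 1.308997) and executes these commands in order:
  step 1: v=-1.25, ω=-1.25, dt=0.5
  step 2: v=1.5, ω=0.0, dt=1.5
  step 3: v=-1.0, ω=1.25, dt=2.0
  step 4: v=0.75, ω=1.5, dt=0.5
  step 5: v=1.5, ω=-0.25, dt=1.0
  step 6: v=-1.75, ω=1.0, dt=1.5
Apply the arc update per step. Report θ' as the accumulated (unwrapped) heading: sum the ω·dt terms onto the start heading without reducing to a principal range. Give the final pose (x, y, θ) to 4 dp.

(4.5950, -3.7944, 5.1840)

step 1: θ'=0.6840 (R=1.0000) → pose (3.1660, -5.0162, 0.6840)
step 2: θ'=0.6840 (straight) → pose (4.9098, -3.5945, 0.6840)
step 3: θ'=3.1840 (R=-0.8000) → pose (5.4493, -5.0138, 3.1840)
step 4: θ'=3.9340 (R=0.5000) → pose (5.1144, -5.1623, 3.9340)
step 5: θ'=3.6840 (R=-6.0000) → pose (3.9394, -6.0883, 3.6840)
step 6: θ'=5.1840 (R=-1.7500) → pose (4.5950, -3.7944, 5.1840)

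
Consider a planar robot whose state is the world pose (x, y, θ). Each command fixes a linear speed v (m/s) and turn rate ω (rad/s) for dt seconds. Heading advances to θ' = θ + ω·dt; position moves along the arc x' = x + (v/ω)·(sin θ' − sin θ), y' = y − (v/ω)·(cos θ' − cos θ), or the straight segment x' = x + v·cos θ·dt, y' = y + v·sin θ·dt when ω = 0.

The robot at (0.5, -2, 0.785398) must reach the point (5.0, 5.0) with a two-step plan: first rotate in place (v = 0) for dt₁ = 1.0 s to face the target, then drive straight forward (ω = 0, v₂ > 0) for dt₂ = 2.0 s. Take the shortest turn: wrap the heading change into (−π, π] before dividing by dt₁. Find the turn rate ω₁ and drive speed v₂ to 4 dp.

heading to target = atan2(5−-2, 5−0.5) = 0.9995
Δθ = wrap(0.9995 − 0.7854) = 0.2141; ω₁ = Δθ/dt₁ = 0.2141
distance = √((5−0.5)² + (5−-2)²) = 8.3217; v₂ = distance/dt₂ = 4.1608

ω₁ = 0.2141, v₂ = 4.1608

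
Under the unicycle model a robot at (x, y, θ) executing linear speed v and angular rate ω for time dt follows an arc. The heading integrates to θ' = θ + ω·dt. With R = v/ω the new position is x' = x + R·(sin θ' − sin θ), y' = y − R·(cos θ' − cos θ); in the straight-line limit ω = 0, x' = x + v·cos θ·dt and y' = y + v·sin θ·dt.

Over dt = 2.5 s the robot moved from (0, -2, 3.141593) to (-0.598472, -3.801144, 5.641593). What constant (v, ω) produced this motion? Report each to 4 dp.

Δθ = 5.641593 − 3.141593 = 2.500000
ω = Δθ/dt = 2.500000/2.5 = 1.0000
R = −Δy/(cos θ' − cos θ) = 1.0000
v = R·ω = 1.0000·1.0000 = 1.0000

v = 1.0000, ω = 1.0000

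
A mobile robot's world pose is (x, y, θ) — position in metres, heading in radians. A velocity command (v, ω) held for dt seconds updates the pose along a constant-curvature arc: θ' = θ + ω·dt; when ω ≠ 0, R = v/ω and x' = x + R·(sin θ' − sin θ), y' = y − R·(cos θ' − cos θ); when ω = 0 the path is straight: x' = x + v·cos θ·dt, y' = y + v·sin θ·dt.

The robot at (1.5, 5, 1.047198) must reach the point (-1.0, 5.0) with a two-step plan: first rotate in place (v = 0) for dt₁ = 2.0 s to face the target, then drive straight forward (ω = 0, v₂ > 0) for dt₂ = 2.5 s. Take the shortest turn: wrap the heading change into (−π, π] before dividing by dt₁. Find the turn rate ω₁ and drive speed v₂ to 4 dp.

ω₁ = 1.0472, v₂ = 1.0000

heading to target = atan2(5−5, -1−1.5) = 3.1416
Δθ = wrap(3.1416 − 1.0472) = 2.0944; ω₁ = Δθ/dt₁ = 1.0472
distance = √((-1−1.5)² + (5−5)²) = 2.5000; v₂ = distance/dt₂ = 1.0000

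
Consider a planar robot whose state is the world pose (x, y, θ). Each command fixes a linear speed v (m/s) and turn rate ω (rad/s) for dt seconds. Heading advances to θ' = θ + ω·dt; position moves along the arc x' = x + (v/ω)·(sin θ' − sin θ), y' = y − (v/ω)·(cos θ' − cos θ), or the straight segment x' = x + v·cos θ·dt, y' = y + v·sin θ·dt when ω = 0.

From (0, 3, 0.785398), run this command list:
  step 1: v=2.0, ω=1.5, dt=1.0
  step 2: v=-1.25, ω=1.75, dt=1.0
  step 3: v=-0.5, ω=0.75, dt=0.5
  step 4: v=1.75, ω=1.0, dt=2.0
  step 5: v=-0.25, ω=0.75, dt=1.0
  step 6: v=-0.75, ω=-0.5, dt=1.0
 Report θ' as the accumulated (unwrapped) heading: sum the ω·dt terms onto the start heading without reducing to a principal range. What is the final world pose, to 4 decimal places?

(2.3553, 2.2471, 6.6604)

step 1: θ'=2.2854 (R=1.3333) → pose (0.0643, 4.8166, 2.2854)
step 2: θ'=4.0354 (R=-0.7143) → pose (1.1606, 4.8372, 4.0354)
step 3: θ'=4.4104 (R=-0.6667) → pose (1.2775, 5.0565, 4.4104)
step 4: θ'=6.4104 (R=1.7500) → pose (3.1703, 2.8002, 6.4104)
step 5: θ'=7.1604 (R=-0.3333) → pose (2.9563, 2.6826, 7.1604)
step 6: θ'=6.6604 (R=1.5000) → pose (2.3553, 2.2471, 6.6604)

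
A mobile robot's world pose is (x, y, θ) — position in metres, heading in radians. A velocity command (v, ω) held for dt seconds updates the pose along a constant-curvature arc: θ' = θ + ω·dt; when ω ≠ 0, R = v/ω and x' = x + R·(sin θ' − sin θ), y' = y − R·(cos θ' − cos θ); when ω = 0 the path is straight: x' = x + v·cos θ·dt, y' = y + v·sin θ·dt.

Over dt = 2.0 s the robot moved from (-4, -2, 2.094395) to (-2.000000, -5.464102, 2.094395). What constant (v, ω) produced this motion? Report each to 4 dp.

Δθ = 2.094395 − 2.094395 = 0.000000
ω = Δθ/dt = 0.000000/2.0 = 0.0000
ω = 0 → v = (Δx·cos θ + Δy·sin θ)/dt = -2.0000

v = -2.0000, ω = 0.0000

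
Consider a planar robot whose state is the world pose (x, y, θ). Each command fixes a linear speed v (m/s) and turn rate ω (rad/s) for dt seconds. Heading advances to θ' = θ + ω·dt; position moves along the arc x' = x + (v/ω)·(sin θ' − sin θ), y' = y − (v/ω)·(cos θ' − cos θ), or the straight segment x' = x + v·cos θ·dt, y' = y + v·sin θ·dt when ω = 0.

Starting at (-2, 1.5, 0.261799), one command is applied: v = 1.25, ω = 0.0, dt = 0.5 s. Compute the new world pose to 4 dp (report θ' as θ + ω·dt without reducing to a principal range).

θ' = 0.2618 + 0.0·0.5 = 0.2618
ω = 0 → straight: x' = -2 + 1.25·cos(0.2618)·0.5 = -1.3963
y' = 1.5 + 1.25·sin(0.2618)·0.5 = 1.6618

(-1.3963, 1.6618, 0.2618)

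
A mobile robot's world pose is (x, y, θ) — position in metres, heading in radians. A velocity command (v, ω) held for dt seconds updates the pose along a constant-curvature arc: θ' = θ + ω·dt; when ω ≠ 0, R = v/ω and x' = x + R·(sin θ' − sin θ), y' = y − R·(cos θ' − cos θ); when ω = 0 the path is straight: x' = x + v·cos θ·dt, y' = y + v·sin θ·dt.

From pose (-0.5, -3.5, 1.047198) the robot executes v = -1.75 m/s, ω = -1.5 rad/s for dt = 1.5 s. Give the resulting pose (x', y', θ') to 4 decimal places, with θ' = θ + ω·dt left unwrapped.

(-2.5989, -3.3364, -1.2028)

θ' = 1.0472 + -1.5·1.5 = -1.2028
R = v/ω = -1.75/-1.5 = 1.1667
x' = -0.5 + 1.1667·(sin -1.2028 − sin 1.0472) = -2.5989
y' = -3.5 − 1.1667·(cos -1.2028 − cos 1.0472) = -3.3364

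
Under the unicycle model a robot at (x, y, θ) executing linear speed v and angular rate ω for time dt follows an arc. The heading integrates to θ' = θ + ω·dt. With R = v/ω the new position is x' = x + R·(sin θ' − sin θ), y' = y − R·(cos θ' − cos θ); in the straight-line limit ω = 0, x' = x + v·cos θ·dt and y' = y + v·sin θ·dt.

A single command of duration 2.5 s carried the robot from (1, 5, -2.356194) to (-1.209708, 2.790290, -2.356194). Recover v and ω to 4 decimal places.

Δθ = -2.356194 − -2.356194 = 0.000000
ω = Δθ/dt = 0.000000/2.5 = 0.0000
ω = 0 → v = (Δx·cos θ + Δy·sin θ)/dt = 1.2500

v = 1.2500, ω = 0.0000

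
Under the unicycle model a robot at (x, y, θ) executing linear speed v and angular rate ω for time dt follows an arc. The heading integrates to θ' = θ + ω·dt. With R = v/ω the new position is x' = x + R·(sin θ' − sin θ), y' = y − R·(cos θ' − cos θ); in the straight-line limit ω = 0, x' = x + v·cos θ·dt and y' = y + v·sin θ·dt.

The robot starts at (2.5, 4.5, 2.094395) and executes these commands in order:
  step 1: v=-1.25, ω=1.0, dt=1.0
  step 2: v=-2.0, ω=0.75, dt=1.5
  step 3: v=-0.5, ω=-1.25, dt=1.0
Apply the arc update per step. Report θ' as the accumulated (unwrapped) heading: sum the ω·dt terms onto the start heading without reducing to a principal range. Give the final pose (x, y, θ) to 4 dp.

step 1: θ'=3.0944 (R=-1.2500) → pose (3.5236, 3.8764, 3.0944)
step 2: θ'=4.2194 (R=-2.6667) → pose (5.9985, 5.2780, 4.2194)
step 3: θ'=2.9694 (R=0.4000) → pose (6.4194, 5.4828, 2.9694)

(6.4194, 5.4828, 2.9694)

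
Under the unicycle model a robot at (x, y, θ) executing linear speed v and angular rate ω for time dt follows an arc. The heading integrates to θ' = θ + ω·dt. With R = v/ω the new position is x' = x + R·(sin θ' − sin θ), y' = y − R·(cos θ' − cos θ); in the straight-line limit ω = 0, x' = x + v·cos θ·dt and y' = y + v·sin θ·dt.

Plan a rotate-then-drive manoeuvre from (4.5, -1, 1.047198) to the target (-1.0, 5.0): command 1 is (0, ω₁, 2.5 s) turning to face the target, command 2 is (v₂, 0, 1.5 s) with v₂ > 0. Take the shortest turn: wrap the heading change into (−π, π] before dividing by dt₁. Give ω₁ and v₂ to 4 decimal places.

heading to target = atan2(5−-1, -1−4.5) = 2.3127
Δθ = wrap(2.3127 − 1.0472) = 1.2655; ω₁ = Δθ/dt₁ = 0.5062
distance = √((-1−4.5)² + (5−-1)²) = 8.1394; v₂ = distance/dt₂ = 5.4263

ω₁ = 0.5062, v₂ = 5.4263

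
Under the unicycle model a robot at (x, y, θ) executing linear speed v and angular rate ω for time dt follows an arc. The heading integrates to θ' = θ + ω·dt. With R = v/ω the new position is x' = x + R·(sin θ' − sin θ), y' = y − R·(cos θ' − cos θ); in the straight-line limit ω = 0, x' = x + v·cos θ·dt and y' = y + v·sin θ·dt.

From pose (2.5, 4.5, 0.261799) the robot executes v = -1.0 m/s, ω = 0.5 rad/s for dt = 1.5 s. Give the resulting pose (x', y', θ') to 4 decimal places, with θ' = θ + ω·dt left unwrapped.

θ' = 0.2618 + 0.5·1.5 = 1.0118
R = v/ω = -1.0/0.5 = -2.0000
x' = 2.5 + -2.0000·(sin 1.0118 − sin 0.2618) = 1.3221
y' = 4.5 − -2.0000·(cos 1.0118 − cos 0.2618) = 3.6288

(1.3221, 3.6288, 1.0118)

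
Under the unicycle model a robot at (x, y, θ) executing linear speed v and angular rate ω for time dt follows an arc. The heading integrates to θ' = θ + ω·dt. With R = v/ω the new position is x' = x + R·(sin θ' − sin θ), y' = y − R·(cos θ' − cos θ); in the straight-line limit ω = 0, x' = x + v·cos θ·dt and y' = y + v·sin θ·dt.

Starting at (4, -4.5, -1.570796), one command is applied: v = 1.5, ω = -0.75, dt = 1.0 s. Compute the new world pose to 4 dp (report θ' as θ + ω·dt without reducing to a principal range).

(3.4634, -5.8633, -2.3208)

θ' = -1.5708 + -0.75·1.0 = -2.3208
R = v/ω = 1.5/-0.75 = -2.0000
x' = 4 + -2.0000·(sin -2.3208 − sin -1.5708) = 3.4634
y' = -4.5 − -2.0000·(cos -2.3208 − cos -1.5708) = -5.8633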